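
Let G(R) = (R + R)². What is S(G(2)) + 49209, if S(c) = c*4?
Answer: 49273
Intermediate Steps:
G(R) = 4*R² (G(R) = (2*R)² = 4*R²)
S(c) = 4*c
S(G(2)) + 49209 = 4*(4*2²) + 49209 = 4*(4*4) + 49209 = 4*16 + 49209 = 64 + 49209 = 49273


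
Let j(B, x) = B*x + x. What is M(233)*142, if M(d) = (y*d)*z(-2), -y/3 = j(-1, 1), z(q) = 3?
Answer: 0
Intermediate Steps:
j(B, x) = x + B*x
y = 0 (y = -3*(1 - 1) = -3*0 = 0)
M(d) = 0 (M(d) = (0*d)*3 = 0*3 = 0)
M(233)*142 = 0*142 = 0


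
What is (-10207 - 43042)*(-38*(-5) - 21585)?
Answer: 1139262355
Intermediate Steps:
(-10207 - 43042)*(-38*(-5) - 21585) = -53249*(190 - 21585) = -53249*(-21395) = 1139262355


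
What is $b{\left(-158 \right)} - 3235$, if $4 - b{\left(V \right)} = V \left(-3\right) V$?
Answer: $71661$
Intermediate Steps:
$b{\left(V \right)} = 4 + 3 V^{2}$ ($b{\left(V \right)} = 4 - V \left(-3\right) V = 4 - - 3 V V = 4 - - 3 V^{2} = 4 + 3 V^{2}$)
$b{\left(-158 \right)} - 3235 = \left(4 + 3 \left(-158\right)^{2}\right) - 3235 = \left(4 + 3 \cdot 24964\right) - 3235 = \left(4 + 74892\right) - 3235 = 74896 - 3235 = 71661$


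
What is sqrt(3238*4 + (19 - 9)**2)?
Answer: 2*sqrt(3263) ≈ 114.25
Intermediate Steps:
sqrt(3238*4 + (19 - 9)**2) = sqrt(12952 + 10**2) = sqrt(12952 + 100) = sqrt(13052) = 2*sqrt(3263)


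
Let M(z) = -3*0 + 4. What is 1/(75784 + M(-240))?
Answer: 1/75788 ≈ 1.3195e-5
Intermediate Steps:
M(z) = 4 (M(z) = 0 + 4 = 4)
1/(75784 + M(-240)) = 1/(75784 + 4) = 1/75788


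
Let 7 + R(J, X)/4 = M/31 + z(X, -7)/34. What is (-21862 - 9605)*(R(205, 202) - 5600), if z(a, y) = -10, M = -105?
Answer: 5504348316/31 ≈ 1.7756e+8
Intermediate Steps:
R(J, X) = -22516/527 (R(J, X) = -28 + 4*(-105/31 - 10/34) = -28 + 4*(-105*1/31 - 10*1/34) = -28 + 4*(-105/31 - 5/17) = -28 + 4*(-1940/527) = -28 - 7760/527 = -22516/527)
(-21862 - 9605)*(R(205, 202) - 5600) = (-21862 - 9605)*(-22516/527 - 5600) = -31467*(-2973716/527) = 5504348316/31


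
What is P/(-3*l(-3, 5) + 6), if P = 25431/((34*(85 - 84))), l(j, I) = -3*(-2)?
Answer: -8477/136 ≈ -62.331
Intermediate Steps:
l(j, I) = 6
P = 25431/34 (P = 25431/((34*1)) = 25431/34 ≈ 747.97)
P/(-3*l(-3, 5) + 6) = 25431/(34*(-3*6 + 6)) = 25431/(34*(-18 + 6)) = (25431/34)/(-12) = (25431/34)*(-1/12) = -8477/136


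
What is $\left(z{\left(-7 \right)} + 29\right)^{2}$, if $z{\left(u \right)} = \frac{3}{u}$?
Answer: $\frac{40000}{49} \approx 816.33$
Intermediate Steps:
$\left(z{\left(-7 \right)} + 29\right)^{2} = \left(\frac{3}{-7} + 29\right)^{2} = \left(3 \left(- \frac{1}{7}\right) + 29\right)^{2} = \left(- \frac{3}{7} + 29\right)^{2} = \left(\frac{200}{7}\right)^{2} = \frac{40000}{49}$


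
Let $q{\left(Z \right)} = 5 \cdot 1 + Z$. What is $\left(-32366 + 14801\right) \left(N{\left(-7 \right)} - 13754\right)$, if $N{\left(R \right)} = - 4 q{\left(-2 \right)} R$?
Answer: $240113550$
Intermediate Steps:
$q{\left(Z \right)} = 5 + Z$
$N{\left(R \right)} = - 12 R$ ($N{\left(R \right)} = - 4 \left(5 - 2\right) R = \left(-4\right) 3 R = - 12 R$)
$\left(-32366 + 14801\right) \left(N{\left(-7 \right)} - 13754\right) = \left(-32366 + 14801\right) \left(\left(-12\right) \left(-7\right) - 13754\right) = - 17565 \left(84 - 13754\right) = \left(-17565\right) \left(-13670\right) = 240113550$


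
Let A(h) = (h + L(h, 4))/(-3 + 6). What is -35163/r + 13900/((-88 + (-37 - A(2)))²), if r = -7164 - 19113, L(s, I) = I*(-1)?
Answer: 2726481909/1218630911 ≈ 2.2373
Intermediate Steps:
L(s, I) = -I
A(h) = -4/3 + h/3 (A(h) = (h - 1*4)/(-3 + 6) = (h - 4)/3 = (-4 + h)*(⅓) = -4/3 + h/3)
r = -26277
-35163/r + 13900/((-88 + (-37 - A(2)))²) = -35163/(-26277) + 13900/((-88 + (-37 - (-4/3 + (⅓)*2)))²) = -35163*(-1/26277) + 13900/((-88 + (-37 - (-4/3 + ⅔)))²) = 11721/8759 + 13900/((-88 + (-37 - 1*(-⅔)))²) = 11721/8759 + 13900/((-88 + (-37 + ⅔))²) = 11721/8759 + 13900/((-88 - 109/3)²) = 11721/8759 + 13900/((-373/3)²) = 11721/8759 + 13900/(139129/9) = 11721/8759 + 13900*(9/139129) = 11721/8759 + 125100/139129 = 2726481909/1218630911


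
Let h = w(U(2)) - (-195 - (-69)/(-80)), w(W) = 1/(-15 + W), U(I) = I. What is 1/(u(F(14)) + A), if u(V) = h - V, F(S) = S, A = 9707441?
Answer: 1040/10095927697 ≈ 1.0301e-7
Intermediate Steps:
h = 203617/1040 (h = 1/(-15 + 2) - (-195 - (-69)/(-80)) = 1/(-13) - (-195 - (-69)*(-1)/80) = -1/13 - (-195 - 1*69/80) = -1/13 - (-195 - 69/80) = -1/13 - 1*(-15669/80) = -1/13 + 15669/80 = 203617/1040 ≈ 195.79)
u(V) = 203617/1040 - V
1/(u(F(14)) + A) = 1/((203617/1040 - 1*14) + 9707441) = 1/((203617/1040 - 14) + 9707441) = 1/(189057/1040 + 9707441) = 1/(10095927697/1040) = 1040/10095927697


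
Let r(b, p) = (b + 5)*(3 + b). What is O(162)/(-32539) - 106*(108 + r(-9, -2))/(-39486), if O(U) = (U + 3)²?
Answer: -103286777/214139159 ≈ -0.48233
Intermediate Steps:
r(b, p) = (3 + b)*(5 + b) (r(b, p) = (5 + b)*(3 + b) = (3 + b)*(5 + b))
O(U) = (3 + U)²
O(162)/(-32539) - 106*(108 + r(-9, -2))/(-39486) = (3 + 162)²/(-32539) - 106*(108 + (15 + (-9)² + 8*(-9)))/(-39486) = 165²*(-1/32539) - 106*(108 + (15 + 81 - 72))*(-1/39486) = 27225*(-1/32539) - 106*(108 + 24)*(-1/39486) = -27225/32539 - 106*132*(-1/39486) = -27225/32539 - 13992*(-1/39486) = -27225/32539 + 2332/6581 = -103286777/214139159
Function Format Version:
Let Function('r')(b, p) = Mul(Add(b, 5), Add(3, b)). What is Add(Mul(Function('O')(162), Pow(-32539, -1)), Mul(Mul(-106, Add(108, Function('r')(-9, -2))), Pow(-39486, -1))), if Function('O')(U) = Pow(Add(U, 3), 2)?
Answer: Rational(-103286777, 214139159) ≈ -0.48233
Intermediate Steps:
Function('r')(b, p) = Mul(Add(3, b), Add(5, b)) (Function('r')(b, p) = Mul(Add(5, b), Add(3, b)) = Mul(Add(3, b), Add(5, b)))
Function('O')(U) = Pow(Add(3, U), 2)
Add(Mul(Function('O')(162), Pow(-32539, -1)), Mul(Mul(-106, Add(108, Function('r')(-9, -2))), Pow(-39486, -1))) = Add(Mul(Pow(Add(3, 162), 2), Pow(-32539, -1)), Mul(Mul(-106, Add(108, Add(15, Pow(-9, 2), Mul(8, -9)))), Pow(-39486, -1))) = Add(Mul(Pow(165, 2), Rational(-1, 32539)), Mul(Mul(-106, Add(108, Add(15, 81, -72))), Rational(-1, 39486))) = Add(Mul(27225, Rational(-1, 32539)), Mul(Mul(-106, Add(108, 24)), Rational(-1, 39486))) = Add(Rational(-27225, 32539), Mul(Mul(-106, 132), Rational(-1, 39486))) = Add(Rational(-27225, 32539), Mul(-13992, Rational(-1, 39486))) = Add(Rational(-27225, 32539), Rational(2332, 6581)) = Rational(-103286777, 214139159)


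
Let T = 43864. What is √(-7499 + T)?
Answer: √36365 ≈ 190.70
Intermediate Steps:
√(-7499 + T) = √(-7499 + 43864) = √36365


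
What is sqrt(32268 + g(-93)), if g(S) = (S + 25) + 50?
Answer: 5*sqrt(1290) ≈ 179.58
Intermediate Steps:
g(S) = 75 + S (g(S) = (25 + S) + 50 = 75 + S)
sqrt(32268 + g(-93)) = sqrt(32268 + (75 - 93)) = sqrt(32268 - 18) = sqrt(32250) = 5*sqrt(1290)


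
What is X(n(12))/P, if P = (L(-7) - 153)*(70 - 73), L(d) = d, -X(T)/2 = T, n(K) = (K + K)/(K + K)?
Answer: -1/240 ≈ -0.0041667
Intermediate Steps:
n(K) = 1 (n(K) = (2*K)/((2*K)) = (2*K)*(1/(2*K)) = 1)
X(T) = -2*T
P = 480 (P = (-7 - 153)*(70 - 73) = -160*(-3) = 480)
X(n(12))/P = -2*1/480 = -1/240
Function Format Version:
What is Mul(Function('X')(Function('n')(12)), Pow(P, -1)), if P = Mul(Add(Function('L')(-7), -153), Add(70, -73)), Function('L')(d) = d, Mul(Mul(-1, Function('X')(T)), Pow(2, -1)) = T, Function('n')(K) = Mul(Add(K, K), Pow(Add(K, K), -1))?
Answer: Rational(-1, 240) ≈ -0.0041667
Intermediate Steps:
Function('n')(K) = 1 (Function('n')(K) = Mul(Mul(2, K), Pow(Mul(2, K), -1)) = Mul(Mul(2, K), Mul(Rational(1, 2), Pow(K, -1))) = 1)
Function('X')(T) = Mul(-2, T)
P = 480 (P = Mul(Add(-7, -153), Add(70, -73)) = Mul(-160, -3) = 480)
Mul(Function('X')(Function('n')(12)), Pow(P, -1)) = Mul(Mul(-2, 1), Pow(480, -1)) = Mul(-2, Rational(1, 480)) = Rational(-1, 240)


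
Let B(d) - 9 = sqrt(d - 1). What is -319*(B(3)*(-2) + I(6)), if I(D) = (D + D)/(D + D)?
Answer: 5423 + 638*sqrt(2) ≈ 6325.3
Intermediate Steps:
B(d) = 9 + sqrt(-1 + d) (B(d) = 9 + sqrt(d - 1) = 9 + sqrt(-1 + d))
I(D) = 1 (I(D) = (2*D)/((2*D)) = (2*D)*(1/(2*D)) = 1)
-319*(B(3)*(-2) + I(6)) = -319*((9 + sqrt(-1 + 3))*(-2) + 1) = -319*((9 + sqrt(2))*(-2) + 1) = -319*((-18 - 2*sqrt(2)) + 1) = -319*(-17 - 2*sqrt(2)) = 5423 + 638*sqrt(2)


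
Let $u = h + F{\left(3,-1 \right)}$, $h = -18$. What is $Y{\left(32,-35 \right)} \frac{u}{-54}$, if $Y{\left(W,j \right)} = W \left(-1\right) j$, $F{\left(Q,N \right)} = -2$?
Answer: $\frac{11200}{27} \approx 414.81$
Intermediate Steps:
$Y{\left(W,j \right)} = - W j$
$u = -20$ ($u = -18 - 2 = -20$)
$Y{\left(32,-35 \right)} \frac{u}{-54} = \left(-1\right) 32 \left(-35\right) \left(- \frac{20}{-54}\right) = 1120 \left(\left(-20\right) \left(- \frac{1}{54}\right)\right) = 1120 \cdot \frac{10}{27} = \frac{11200}{27}$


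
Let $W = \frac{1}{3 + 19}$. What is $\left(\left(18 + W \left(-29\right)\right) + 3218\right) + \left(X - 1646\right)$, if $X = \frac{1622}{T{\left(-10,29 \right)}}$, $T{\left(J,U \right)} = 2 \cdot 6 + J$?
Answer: $\frac{52793}{22} \approx 2399.7$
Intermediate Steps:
$T{\left(J,U \right)} = 12 + J$
$W = \frac{1}{22} \approx 0.045455$
$X = 811$ ($X = \frac{1622}{12 - 10} = \frac{1622}{2} = 1622 \cdot \frac{1}{2} = 811$)
$\left(\left(18 + W \left(-29\right)\right) + 3218\right) + \left(X - 1646\right) = \left(\left(18 + \frac{1}{22} \left(-29\right)\right) + 3218\right) + \left(811 - 1646\right) = \left(\left(18 - \frac{29}{22}\right) + 3218\right) + \left(811 - 1646\right) = \left(\frac{367}{22} + 3218\right) - 835 = \frac{71163}{22} - 835 = \frac{52793}{22}$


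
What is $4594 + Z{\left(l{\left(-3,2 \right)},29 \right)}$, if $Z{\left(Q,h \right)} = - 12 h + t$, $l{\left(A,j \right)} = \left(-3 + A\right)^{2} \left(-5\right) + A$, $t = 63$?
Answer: $4309$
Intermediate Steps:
$l{\left(A,j \right)} = A - 5 \left(-3 + A\right)^{2}$ ($l{\left(A,j \right)} = - 5 \left(-3 + A\right)^{2} + A = A - 5 \left(-3 + A\right)^{2}$)
$Z{\left(Q,h \right)} = 63 - 12 h$ ($Z{\left(Q,h \right)} = - 12 h + 63 = 63 - 12 h$)
$4594 + Z{\left(l{\left(-3,2 \right)},29 \right)} = 4594 + \left(63 - 348\right) = 4594 - 285 = 4309$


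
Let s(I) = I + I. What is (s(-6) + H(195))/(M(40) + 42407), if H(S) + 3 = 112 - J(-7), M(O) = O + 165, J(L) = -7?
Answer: 26/10653 ≈ 0.0024406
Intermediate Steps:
s(I) = 2*I
M(O) = 165 + O
H(S) = 116 (H(S) = -3 + (112 - 1*(-7)) = -3 + (112 + 7) = -3 + 119 = 116)
(s(-6) + H(195))/(M(40) + 42407) = (2*(-6) + 116)/((165 + 40) + 42407) = (-12 + 116)/(205 + 42407) = 104/42612 = 104*(1/42612) = 26/10653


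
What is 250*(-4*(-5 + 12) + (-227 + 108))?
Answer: -36750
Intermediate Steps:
250*(-4*(-5 + 12) + (-227 + 108)) = 250*(-4*7 - 119) = 250*(-28 - 119) = 250*(-147) = -36750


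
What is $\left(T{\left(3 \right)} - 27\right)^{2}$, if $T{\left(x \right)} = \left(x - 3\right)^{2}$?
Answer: $729$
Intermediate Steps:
$T{\left(x \right)} = \left(-3 + x\right)^{2}$
$\left(T{\left(3 \right)} - 27\right)^{2} = \left(\left(-3 + 3\right)^{2} - 27\right)^{2} = \left(0^{2} - 27\right)^{2} = \left(0 - 27\right)^{2} = \left(-27\right)^{2} = 729$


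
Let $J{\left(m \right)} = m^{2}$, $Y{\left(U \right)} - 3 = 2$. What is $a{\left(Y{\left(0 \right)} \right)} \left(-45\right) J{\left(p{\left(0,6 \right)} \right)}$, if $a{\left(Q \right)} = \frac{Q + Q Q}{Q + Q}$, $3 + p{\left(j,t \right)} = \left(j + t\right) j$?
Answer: $-1215$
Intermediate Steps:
$Y{\left(U \right)} = 5$ ($Y{\left(U \right)} = 3 + 2 = 5$)
$p{\left(j,t \right)} = -3 + j \left(j + t\right)$ ($p{\left(j,t \right)} = -3 + \left(j + t\right) j = -3 + j \left(j + t\right)$)
$a{\left(Q \right)} = \frac{Q + Q^{2}}{2 Q}$
$a{\left(Y{\left(0 \right)} \right)} \left(-45\right) J{\left(p{\left(0,6 \right)} \right)} = \left(\frac{1}{2} + \frac{1}{2} \cdot 5\right) \left(-45\right) \left(-3 + 0^{2} + 0 \cdot 6\right)^{2} = \left(\frac{1}{2} + \frac{5}{2}\right) \left(-45\right) \left(-3 + 0 + 0\right)^{2} = 3 \left(-45\right) \left(-3\right)^{2} = \left(-135\right) 9 = -1215$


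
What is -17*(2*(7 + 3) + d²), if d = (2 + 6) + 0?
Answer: -1428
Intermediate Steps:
d = 8 (d = 8 + 0 = 8)
-17*(2*(7 + 3) + d²) = -17*(2*(7 + 3) + 8²) = -17*(2*10 + 64) = -17*(20 + 64) = -17*84 = -1428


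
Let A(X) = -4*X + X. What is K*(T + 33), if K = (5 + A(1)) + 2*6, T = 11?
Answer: 616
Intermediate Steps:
A(X) = -3*X
K = 14 (K = (5 - 3*1) + 2*6 = (5 - 3) + 12 = 2 + 12 = 14)
K*(T + 33) = 14*(11 + 33) = 14*44 = 616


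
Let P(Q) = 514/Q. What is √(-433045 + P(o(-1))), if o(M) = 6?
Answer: 19*I*√10794/3 ≈ 658.0*I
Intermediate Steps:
√(-433045 + P(o(-1))) = √(-433045 + 514/6) = √(-433045 + 514*(⅙)) = √(-433045 + 257/3) = √(-1298878/3) = 19*I*√10794/3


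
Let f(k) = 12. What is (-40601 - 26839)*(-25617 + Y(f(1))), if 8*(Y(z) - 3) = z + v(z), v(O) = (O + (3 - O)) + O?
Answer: 1727180550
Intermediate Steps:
v(O) = 3 + O
Y(z) = 27/8 + z/4 (Y(z) = 3 + (z + (3 + z))/8 = 3 + (3 + 2*z)/8 = 3 + (3/8 + z/4) = 27/8 + z/4)
(-40601 - 26839)*(-25617 + Y(f(1))) = (-40601 - 26839)*(-25617 + (27/8 + (1/4)*12)) = -67440*(-25617 + (27/8 + 3)) = -67440*(-25617 + 51/8) = -67440*(-204885/8) = 1727180550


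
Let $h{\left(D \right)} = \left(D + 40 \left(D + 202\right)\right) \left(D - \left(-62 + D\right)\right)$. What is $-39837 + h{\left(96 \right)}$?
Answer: $705155$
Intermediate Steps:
$h{\left(D \right)} = 500960 + 2542 D$ ($h{\left(D \right)} = \left(D + 40 \left(202 + D\right)\right) 62 = \left(D + \left(8080 + 40 D\right)\right) 62 = \left(8080 + 41 D\right) 62 = 500960 + 2542 D$)
$-39837 + h{\left(96 \right)} = -39837 + \left(500960 + 2542 \cdot 96\right) = -39837 + \left(500960 + 244032\right) = -39837 + 744992 = 705155$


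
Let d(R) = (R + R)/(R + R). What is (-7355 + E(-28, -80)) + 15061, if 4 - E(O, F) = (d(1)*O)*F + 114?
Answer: 5356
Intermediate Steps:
d(R) = 1 (d(R) = (2*R)/((2*R)) = (2*R)*(1/(2*R)) = 1)
E(O, F) = -110 - F*O (E(O, F) = 4 - ((1*O)*F + 114) = 4 - (O*F + 114) = 4 - (F*O + 114) = 4 - (114 + F*O) = 4 + (-114 - F*O) = -110 - F*O)
(-7355 + E(-28, -80)) + 15061 = (-7355 + (-110 - 1*(-80)*(-28))) + 15061 = (-7355 + (-110 - 2240)) + 15061 = (-7355 - 2350) + 15061 = -9705 + 15061 = 5356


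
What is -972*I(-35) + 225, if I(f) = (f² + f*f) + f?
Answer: -2347155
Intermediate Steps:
I(f) = f + 2*f² (I(f) = (f² + f²) + f = 2*f² + f = f + 2*f²)
-972*I(-35) + 225 = -(-34020)*(1 + 2*(-35)) + 225 = -(-34020)*(1 - 70) + 225 = -(-34020)*(-69) + 225 = -972*2415 + 225 = -2347380 + 225 = -2347155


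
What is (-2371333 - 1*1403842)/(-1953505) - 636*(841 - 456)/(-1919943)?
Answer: 515097069955/250041216681 ≈ 2.0600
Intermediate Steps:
(-2371333 - 1*1403842)/(-1953505) - 636*(841 - 456)/(-1919943) = (-2371333 - 1403842)*(-1/1953505) - 636*385*(-1/1919943) = -3775175*(-1/1953505) - 244860*(-1/1919943) = 755035/390701 + 81620/639981 = 515097069955/250041216681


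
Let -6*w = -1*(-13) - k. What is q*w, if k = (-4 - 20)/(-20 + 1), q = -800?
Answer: 89200/57 ≈ 1564.9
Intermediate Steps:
k = 24/19 (k = -24/(-19) = -24*(-1/19) = 24/19 ≈ 1.2632)
w = -223/114 (w = -(-1*(-13) - 1*24/19)/6 = -(13 - 24/19)/6 = -⅙*223/19 = -223/114 ≈ -1.9561)
q*w = -800*(-223/114) = 89200/57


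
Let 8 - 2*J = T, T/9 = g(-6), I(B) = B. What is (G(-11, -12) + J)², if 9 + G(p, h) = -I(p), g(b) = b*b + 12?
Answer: 44100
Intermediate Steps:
g(b) = 12 + b² (g(b) = b² + 12 = 12 + b²)
T = 432 (T = 9*(12 + (-6)²) = 9*(12 + 36) = 9*48 = 432)
J = -212 (J = 4 - ½*432 = 4 - 216 = -212)
G(p, h) = -9 - p
(G(-11, -12) + J)² = ((-9 - 1*(-11)) - 212)² = ((-9 + 11) - 212)² = (2 - 212)² = (-210)² = 44100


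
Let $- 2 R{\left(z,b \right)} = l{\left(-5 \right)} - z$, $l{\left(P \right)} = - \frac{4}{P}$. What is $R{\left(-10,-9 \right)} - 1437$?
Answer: $- \frac{7212}{5} \approx -1442.4$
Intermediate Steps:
$l{\left(P \right)} = - \frac{4}{P}$
$R{\left(z,b \right)} = - \frac{2}{5} + \frac{z}{2}$ ($R{\left(z,b \right)} = - \frac{- \frac{4}{-5} - z}{2} = - \frac{\left(-4\right) \left(- \frac{1}{5}\right) - z}{2} = - \frac{\frac{4}{5} - z}{2} = - \frac{2}{5} + \frac{z}{2}$)
$R{\left(-10,-9 \right)} - 1437 = \left(- \frac{2}{5} + \frac{1}{2} \left(-10\right)\right) - 1437 = \left(- \frac{2}{5} - 5\right) - 1437 = - \frac{27}{5} - 1437 = - \frac{7212}{5}$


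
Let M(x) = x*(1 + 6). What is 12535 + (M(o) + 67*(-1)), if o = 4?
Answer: 12496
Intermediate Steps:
M(x) = 7*x (M(x) = x*7 = 7*x)
12535 + (M(o) + 67*(-1)) = 12535 + (7*4 + 67*(-1)) = 12535 + (28 - 67) = 12535 - 39 = 12496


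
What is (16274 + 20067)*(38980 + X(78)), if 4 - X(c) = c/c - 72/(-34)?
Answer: 24082272175/17 ≈ 1.4166e+9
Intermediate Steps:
X(c) = 15/17 (X(c) = 4 - (c/c - 72/(-34)) = 4 - (1 - 72*(-1/34)) = 4 - (1 + 36/17) = 4 - 1*53/17 = 4 - 53/17 = 15/17)
(16274 + 20067)*(38980 + X(78)) = (16274 + 20067)*(38980 + 15/17) = 36341*(662675/17) = 24082272175/17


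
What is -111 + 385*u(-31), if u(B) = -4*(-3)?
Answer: 4509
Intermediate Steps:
u(B) = 12
-111 + 385*u(-31) = -111 + 385*12 = -111 + 4620 = 4509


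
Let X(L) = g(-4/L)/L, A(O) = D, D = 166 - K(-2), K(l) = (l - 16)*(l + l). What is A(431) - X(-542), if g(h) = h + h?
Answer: 6903456/73441 ≈ 94.000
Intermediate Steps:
K(l) = 2*l*(-16 + l) (K(l) = (-16 + l)*(2*l) = 2*l*(-16 + l))
D = 94 (D = 166 - 2*(-2)*(-16 - 2) = 166 - 2*(-2)*(-18) = 166 - 1*72 = 166 - 72 = 94)
A(O) = 94
g(h) = 2*h
X(L) = -8/L² (X(L) = (2*(-4/L))/L = (-8/L)/L = -8/L²)
A(431) - X(-542) = 94 - (-8)/(-542)² = 94 - (-8)/293764 = 94 - 1*(-2/73441) = 94 + 2/73441 = 6903456/73441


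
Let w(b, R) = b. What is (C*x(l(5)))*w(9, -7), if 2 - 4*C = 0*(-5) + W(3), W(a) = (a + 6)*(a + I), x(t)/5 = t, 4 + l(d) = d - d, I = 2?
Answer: 1935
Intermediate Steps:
l(d) = -4 (l(d) = -4 + (d - d) = -4 + 0 = -4)
x(t) = 5*t
W(a) = (2 + a)*(6 + a) (W(a) = (a + 6)*(a + 2) = (6 + a)*(2 + a) = (2 + a)*(6 + a))
C = -43/4 (C = ½ - (0*(-5) + (12 + 3² + 8*3))/4 = ½ - (0 + (12 + 9 + 24))/4 = ½ - (0 + 45)/4 = ½ - ¼*45 = ½ - 45/4 = -43/4 ≈ -10.750)
(C*x(l(5)))*w(9, -7) = -215*(-4)/4*9 = -43/4*(-20)*9 = 215*9 = 1935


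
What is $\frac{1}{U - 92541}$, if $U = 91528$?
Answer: $- \frac{1}{1013} \approx -0.00098717$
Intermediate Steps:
$\frac{1}{U - 92541} = \frac{1}{91528 - 92541} = \frac{1}{-1013} = - \frac{1}{1013}$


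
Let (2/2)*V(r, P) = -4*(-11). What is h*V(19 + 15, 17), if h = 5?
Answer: 220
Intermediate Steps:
V(r, P) = 44 (V(r, P) = -4*(-11) = 44)
h*V(19 + 15, 17) = 5*44 = 220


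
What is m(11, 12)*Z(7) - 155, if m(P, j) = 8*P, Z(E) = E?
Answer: 461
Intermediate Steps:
m(11, 12)*Z(7) - 155 = (8*11)*7 - 155 = 88*7 - 155 = 616 - 155 = 461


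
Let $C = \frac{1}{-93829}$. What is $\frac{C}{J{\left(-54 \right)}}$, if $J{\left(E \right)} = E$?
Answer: $\frac{1}{5066766} \approx 1.9736 \cdot 10^{-7}$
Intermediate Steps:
$C = - \frac{1}{93829} \approx -1.0658 \cdot 10^{-5}$
$\frac{C}{J{\left(-54 \right)}} = - \frac{1}{93829 \left(-54\right)} = \left(- \frac{1}{93829}\right) \left(- \frac{1}{54}\right) = \frac{1}{5066766}$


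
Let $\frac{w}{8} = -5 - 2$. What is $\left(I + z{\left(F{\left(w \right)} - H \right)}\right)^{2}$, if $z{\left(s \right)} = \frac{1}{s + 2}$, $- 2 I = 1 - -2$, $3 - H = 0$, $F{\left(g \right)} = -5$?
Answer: $\frac{25}{9} \approx 2.7778$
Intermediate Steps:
$w = -56$ ($w = 8 \left(-5 - 2\right) = 8 \left(-7\right) = -56$)
$H = 3$ ($H = 3 - 0 = 3 + 0 = 3$)
$I = - \frac{3}{2}$ ($I = - \frac{1 - -2}{2} = - \frac{1 + 2}{2} = \left(- \frac{1}{2}\right) 3 = - \frac{3}{2} \approx -1.5$)
$z{\left(s \right)} = \frac{1}{2 + s}$
$\left(I + z{\left(F{\left(w \right)} - H \right)}\right)^{2} = \left(- \frac{3}{2} + \frac{1}{2 - 8}\right)^{2} = \left(- \frac{3}{2} + \frac{1}{-6}\right)^{2} = \left(- \frac{3}{2} - \frac{1}{6}\right)^{2} = \left(- \frac{5}{3}\right)^{2} = \frac{25}{9}$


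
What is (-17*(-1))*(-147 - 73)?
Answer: -3740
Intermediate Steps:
(-17*(-1))*(-147 - 73) = 17*(-220) = -3740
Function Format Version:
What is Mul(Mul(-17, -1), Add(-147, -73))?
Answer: -3740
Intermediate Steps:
Mul(Mul(-17, -1), Add(-147, -73)) = Mul(17, -220) = -3740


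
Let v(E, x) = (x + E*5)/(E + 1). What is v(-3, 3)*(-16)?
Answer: -96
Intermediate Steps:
v(E, x) = (x + 5*E)/(1 + E)
v(-3, 3)*(-16) = ((3 + 5*(-3))/(1 - 3))*(-16) = ((3 - 15)/(-2))*(-16) = -1/2*(-12)*(-16) = 6*(-16) = -96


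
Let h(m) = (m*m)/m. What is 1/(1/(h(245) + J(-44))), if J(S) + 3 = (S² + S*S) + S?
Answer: 4070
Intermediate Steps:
J(S) = -3 + S + 2*S² (J(S) = -3 + ((S² + S*S) + S) = -3 + ((S² + S²) + S) = -3 + (2*S² + S) = -3 + (S + 2*S²) = -3 + S + 2*S²)
h(m) = m (h(m) = m²/m = m)
1/(1/(h(245) + J(-44))) = 1/(1/(245 + (-3 - 44 + 2*(-44)²))) = 1/(1/(245 + (-3 - 44 + 2*1936))) = 1/(1/(245 + (-3 - 44 + 3872))) = 1/(1/(245 + 3825)) = 1/(1/4070) = 4070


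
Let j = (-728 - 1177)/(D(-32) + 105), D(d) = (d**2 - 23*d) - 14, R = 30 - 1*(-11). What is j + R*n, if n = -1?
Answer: -25932/617 ≈ -42.029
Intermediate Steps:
R = 41 (R = 30 + 11 = 41)
D(d) = -14 + d**2 - 23*d
j = -635/617 (j = (-728 - 1177)/((-14 + (-32)**2 - 23*(-32)) + 105) = -1905/((-14 + 1024 + 736) + 105) = -1905/(1746 + 105) = -1905/1851 = -1905*1/1851 = -635/617 ≈ -1.0292)
j + R*n = -635/617 + 41*(-1) = -635/617 - 41 = -25932/617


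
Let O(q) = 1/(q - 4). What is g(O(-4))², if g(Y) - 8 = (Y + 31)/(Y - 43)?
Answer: 6315169/119025 ≈ 53.057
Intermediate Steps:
O(q) = 1/(-4 + q)
g(Y) = 8 + (31 + Y)/(-43 + Y) (g(Y) = 8 + (Y + 31)/(Y - 43) = 8 + (31 + Y)/(-43 + Y))
g(O(-4))² = ((-313 + 9/(-4 - 4))/(-43 + 1/(-4 - 4)))² = ((-313 + 9/(-8))/(-43 + 1/(-8)))² = ((-313 + 9*(-⅛))/(-43 - ⅛))² = ((-313 - 9/8)/(-345/8))² = (-8/345*(-2513/8))² = (2513/345)² = 6315169/119025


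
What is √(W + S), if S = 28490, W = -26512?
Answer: √1978 ≈ 44.475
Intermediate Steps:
√(W + S) = √(-26512 + 28490) = √1978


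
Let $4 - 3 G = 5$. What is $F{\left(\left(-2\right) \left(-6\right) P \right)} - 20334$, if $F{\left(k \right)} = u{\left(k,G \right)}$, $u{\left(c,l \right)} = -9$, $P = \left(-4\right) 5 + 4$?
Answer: $-20343$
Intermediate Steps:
$P = -16$ ($P = -20 + 4 = -16$)
$G = - \frac{1}{3}$ ($G = \frac{4}{3} - \frac{5}{3} = - \frac{1}{3} \approx -0.33333$)
$F{\left(k \right)} = -9$
$F{\left(\left(-2\right) \left(-6\right) P \right)} - 20334 = -9 - 20334 = -20343$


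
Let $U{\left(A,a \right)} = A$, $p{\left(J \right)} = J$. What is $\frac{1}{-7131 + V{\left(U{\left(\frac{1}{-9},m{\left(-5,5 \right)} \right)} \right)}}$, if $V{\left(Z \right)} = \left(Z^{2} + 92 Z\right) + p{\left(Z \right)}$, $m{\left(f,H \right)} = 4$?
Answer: $- \frac{81}{578447} \approx -0.00014003$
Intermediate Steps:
$V{\left(Z \right)} = Z^{2} + 93 Z$ ($V{\left(Z \right)} = \left(Z^{2} + 92 Z\right) + Z = Z^{2} + 93 Z$)
$\frac{1}{-7131 + V{\left(U{\left(\frac{1}{-9},m{\left(-5,5 \right)} \right)} \right)}} = \frac{1}{-7131 + \frac{93 + \frac{1}{-9}}{-9}} = \frac{1}{-7131 - \frac{93 - \frac{1}{9}}{9}} = \frac{1}{-7131 - \frac{836}{81}} = \frac{1}{- \frac{578447}{81}} = - \frac{81}{578447}$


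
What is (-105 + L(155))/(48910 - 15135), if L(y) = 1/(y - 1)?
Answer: -16169/5201350 ≈ -0.0031086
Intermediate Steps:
L(y) = 1/(-1 + y)
(-105 + L(155))/(48910 - 15135) = (-105 + 1/(-1 + 155))/(48910 - 15135) = (-105 + 1/154)/33775 = (-105 + 1/154)*(1/33775) = -16169/154*1/33775 = -16169/5201350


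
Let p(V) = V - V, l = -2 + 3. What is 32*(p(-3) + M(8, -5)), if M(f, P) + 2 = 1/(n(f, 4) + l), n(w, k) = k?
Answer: -288/5 ≈ -57.600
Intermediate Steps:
l = 1
p(V) = 0
M(f, P) = -9/5 (M(f, P) = -2 + 1/(4 + 1) = -2 + 1/5 = -2 + ⅕ = -9/5)
32*(p(-3) + M(8, -5)) = 32*(0 - 9/5) = 32*(-9/5) = -288/5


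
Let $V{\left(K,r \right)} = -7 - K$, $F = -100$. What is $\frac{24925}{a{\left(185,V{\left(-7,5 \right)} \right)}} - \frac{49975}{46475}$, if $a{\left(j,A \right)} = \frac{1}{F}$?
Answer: $- \frac{4633559499}{1859} \approx -2.4925 \cdot 10^{6}$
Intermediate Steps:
$a{\left(j,A \right)} = - \frac{1}{100}$ ($a{\left(j,A \right)} = \frac{1}{-100} = - \frac{1}{100}$)
$\frac{24925}{a{\left(185,V{\left(-7,5 \right)} \right)}} - \frac{49975}{46475} = \frac{24925}{- \frac{1}{100}} - \frac{49975}{46475} = 24925 \left(-100\right) - \frac{1999}{1859} = -2492500 - \frac{1999}{1859} = - \frac{4633559499}{1859}$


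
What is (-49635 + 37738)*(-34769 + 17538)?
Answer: 204997207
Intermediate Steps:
(-49635 + 37738)*(-34769 + 17538) = -11897*(-17231) = 204997207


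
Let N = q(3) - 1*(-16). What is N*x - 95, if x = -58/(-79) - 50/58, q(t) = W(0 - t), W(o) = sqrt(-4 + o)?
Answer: -222333/2291 - 293*I*sqrt(7)/2291 ≈ -97.046 - 0.33837*I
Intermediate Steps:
q(t) = sqrt(-4 - t) (q(t) = sqrt(-4 + (0 - t)) = sqrt(-4 - t))
N = 16 + I*sqrt(7) (N = sqrt(-4 - 1*3) - 1*(-16) = sqrt(-4 - 3) + 16 = sqrt(-7) + 16 = I*sqrt(7) + 16 = 16 + I*sqrt(7) ≈ 16.0 + 2.6458*I)
x = -293/2291 (x = -58*(-1/79) - 50*1/58 = 58/79 - 25/29 = -293/2291 ≈ -0.12789)
N*x - 95 = (16 + I*sqrt(7))*(-293/2291) - 95 = (-4688/2291 - 293*I*sqrt(7)/2291) - 95 = -222333/2291 - 293*I*sqrt(7)/2291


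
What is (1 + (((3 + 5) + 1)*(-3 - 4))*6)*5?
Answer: -1885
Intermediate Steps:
(1 + (((3 + 5) + 1)*(-3 - 4))*6)*5 = (1 + ((8 + 1)*(-7))*6)*5 = (1 + (9*(-7))*6)*5 = (1 - 63*6)*5 = (1 - 378)*5 = -377*5 = -1885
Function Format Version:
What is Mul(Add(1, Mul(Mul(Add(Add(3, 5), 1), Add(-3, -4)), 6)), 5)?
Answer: -1885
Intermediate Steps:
Mul(Add(1, Mul(Mul(Add(Add(3, 5), 1), Add(-3, -4)), 6)), 5) = Mul(Add(1, Mul(Mul(Add(8, 1), -7), 6)), 5) = Mul(Add(1, Mul(Mul(9, -7), 6)), 5) = Mul(Add(1, Mul(-63, 6)), 5) = Mul(Add(1, -378), 5) = Mul(-377, 5) = -1885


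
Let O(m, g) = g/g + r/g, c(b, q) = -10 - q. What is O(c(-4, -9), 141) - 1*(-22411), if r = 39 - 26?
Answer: 3160105/141 ≈ 22412.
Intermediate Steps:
r = 13
O(m, g) = 1 + 13/g (O(m, g) = g/g + 13/g = 1 + 13/g)
O(c(-4, -9), 141) - 1*(-22411) = (13 + 141)/141 - 1*(-22411) = (1/141)*154 + 22411 = 154/141 + 22411 = 3160105/141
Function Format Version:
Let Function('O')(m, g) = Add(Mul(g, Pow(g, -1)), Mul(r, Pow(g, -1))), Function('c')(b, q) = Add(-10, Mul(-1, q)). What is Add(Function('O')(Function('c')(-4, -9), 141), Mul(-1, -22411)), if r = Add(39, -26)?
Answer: Rational(3160105, 141) ≈ 22412.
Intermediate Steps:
r = 13
Function('O')(m, g) = Add(1, Mul(13, Pow(g, -1))) (Function('O')(m, g) = Add(Mul(g, Pow(g, -1)), Mul(13, Pow(g, -1))) = Add(1, Mul(13, Pow(g, -1))))
Add(Function('O')(Function('c')(-4, -9), 141), Mul(-1, -22411)) = Add(Mul(Pow(141, -1), Add(13, 141)), Mul(-1, -22411)) = Add(Mul(Rational(1, 141), 154), 22411) = Add(Rational(154, 141), 22411) = Rational(3160105, 141)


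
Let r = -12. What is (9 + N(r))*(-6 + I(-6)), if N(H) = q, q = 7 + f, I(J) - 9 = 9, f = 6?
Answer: 264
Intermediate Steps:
I(J) = 18 (I(J) = 9 + 9 = 18)
q = 13 (q = 7 + 6 = 13)
N(H) = 13
(9 + N(r))*(-6 + I(-6)) = (9 + 13)*(-6 + 18) = 22*12 = 264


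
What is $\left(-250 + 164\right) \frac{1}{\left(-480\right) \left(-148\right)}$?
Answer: $- \frac{43}{35520} \approx -0.0012106$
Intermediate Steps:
$\left(-250 + 164\right) \frac{1}{\left(-480\right) \left(-148\right)} = - 86 \left(\left(- \frac{1}{480}\right) \left(- \frac{1}{148}\right)\right) = \left(-86\right) \frac{1}{71040} = - \frac{43}{35520}$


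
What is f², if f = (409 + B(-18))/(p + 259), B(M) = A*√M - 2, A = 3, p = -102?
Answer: 165487/24649 + 7326*I*√2/24649 ≈ 6.7137 + 0.42032*I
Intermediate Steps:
B(M) = -2 + 3*√M (B(M) = 3*√M - 2 = -2 + 3*√M)
f = 407/157 + 9*I*√2/157 (f = (409 + (-2 + 3*√(-18)))/(-102 + 259) = (409 + (-2 + 3*(3*I*√2)))/157 = (409 + (-2 + 9*I*√2))*(1/157) = (407 + 9*I*√2)*(1/157) = 407/157 + 9*I*√2/157 ≈ 2.5924 + 0.08107*I)
f² = (407/157 + 9*I*√2/157)²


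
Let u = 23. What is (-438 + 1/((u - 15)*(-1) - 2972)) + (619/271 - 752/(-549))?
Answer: -192572454199/443361420 ≈ -434.35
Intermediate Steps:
(-438 + 1/((u - 15)*(-1) - 2972)) + (619/271 - 752/(-549)) = (-438 + 1/((23 - 15)*(-1) - 2972)) + (619/271 - 752/(-549)) = (-438 + 1/(8*(-1) - 2972)) + (619*(1/271) - 752*(-1/549)) = (-438 + 1/(-8 - 2972)) + (619/271 + 752/549) = (-438 + 1/(-2980)) + 543623/148779 = (-438 - 1/2980) + 543623/148779 = -1305241/2980 + 543623/148779 = -192572454199/443361420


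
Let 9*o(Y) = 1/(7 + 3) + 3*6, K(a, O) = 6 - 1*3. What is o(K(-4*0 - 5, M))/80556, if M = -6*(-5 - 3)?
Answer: 181/7250040 ≈ 2.4965e-5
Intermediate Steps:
M = 48 (M = -6*(-8) = 48)
K(a, O) = 3 (K(a, O) = 6 - 3 = 3)
o(Y) = 181/90 (o(Y) = (1/(7 + 3) + 3*6)/9 = (1/10 + 18)/9 = (1/9)*(181/10) = 181/90)
o(K(-4*0 - 5, M))/80556 = (181/90)/80556 = (181/90)*(1/80556) = 181/7250040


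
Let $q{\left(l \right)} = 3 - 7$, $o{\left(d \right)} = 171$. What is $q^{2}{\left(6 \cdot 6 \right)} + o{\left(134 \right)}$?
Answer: $187$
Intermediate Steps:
$q{\left(l \right)} = -4$ ($q{\left(l \right)} = 3 - 7 = -4$)
$q^{2}{\left(6 \cdot 6 \right)} + o{\left(134 \right)} = \left(-4\right)^{2} + 171 = 16 + 171 = 187$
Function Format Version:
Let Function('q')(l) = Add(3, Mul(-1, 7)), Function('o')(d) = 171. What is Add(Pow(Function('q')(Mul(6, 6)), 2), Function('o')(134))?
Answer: 187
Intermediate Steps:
Function('q')(l) = -4 (Function('q')(l) = Add(3, -7) = -4)
Add(Pow(Function('q')(Mul(6, 6)), 2), Function('o')(134)) = Add(Pow(-4, 2), 171) = Add(16, 171) = 187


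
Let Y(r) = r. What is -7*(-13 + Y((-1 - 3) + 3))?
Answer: 98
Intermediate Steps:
-7*(-13 + Y((-1 - 3) + 3)) = -7*(-13 + ((-1 - 3) + 3)) = -7*(-13 + (-4 + 3)) = -7*(-13 - 1) = -7*(-14) = 98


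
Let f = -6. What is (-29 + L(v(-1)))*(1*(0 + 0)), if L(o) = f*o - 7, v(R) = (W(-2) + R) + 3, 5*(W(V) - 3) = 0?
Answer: 0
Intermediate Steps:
W(V) = 3 (W(V) = 3 + (1/5)*0 = 3 + 0 = 3)
v(R) = 6 + R (v(R) = (3 + R) + 3 = 6 + R)
L(o) = -7 - 6*o (L(o) = -6*o - 7 = -7 - 6*o)
(-29 + L(v(-1)))*(1*(0 + 0)) = (-29 + (-7 - 6*(6 - 1)))*(1*(0 + 0)) = (-29 + (-7 - 6*5))*(1*0) = (-29 + (-7 - 30))*0 = (-29 - 37)*0 = -66*0 = 0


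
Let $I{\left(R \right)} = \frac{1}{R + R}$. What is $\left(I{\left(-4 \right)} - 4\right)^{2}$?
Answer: $\frac{1089}{64} \approx 17.016$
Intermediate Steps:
$I{\left(R \right)} = \frac{1}{2 R}$
$\left(I{\left(-4 \right)} - 4\right)^{2} = \left(\frac{1}{2 \left(-4\right)} - 4\right)^{2} = \left(\frac{1}{2} \left(- \frac{1}{4}\right) - 4\right)^{2} = \left(- \frac{1}{8} - 4\right)^{2} = \left(- \frac{33}{8}\right)^{2} = \frac{1089}{64}$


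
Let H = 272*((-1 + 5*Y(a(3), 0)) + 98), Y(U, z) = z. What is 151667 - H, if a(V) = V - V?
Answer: 125283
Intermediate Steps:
a(V) = 0
H = 26384 (H = 272*((-1 + 5*0) + 98) = 272*((-1 + 0) + 98) = 272*(-1 + 98) = 272*97 = 26384)
151667 - H = 151667 - 1*26384 = 151667 - 26384 = 125283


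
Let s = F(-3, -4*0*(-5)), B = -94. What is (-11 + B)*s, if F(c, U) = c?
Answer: 315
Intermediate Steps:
s = -3
(-11 + B)*s = (-11 - 94)*(-3) = -105*(-3) = 315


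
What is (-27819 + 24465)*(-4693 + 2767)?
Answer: 6459804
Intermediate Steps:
(-27819 + 24465)*(-4693 + 2767) = -3354*(-1926) = 6459804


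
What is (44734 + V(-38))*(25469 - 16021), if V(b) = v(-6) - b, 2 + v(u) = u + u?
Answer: 422873584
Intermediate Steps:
v(u) = -2 + 2*u (v(u) = -2 + (u + u) = -2 + 2*u)
V(b) = -14 - b (V(b) = (-2 + 2*(-6)) - b = (-2 - 12) - b = -14 - b)
(44734 + V(-38))*(25469 - 16021) = (44734 + (-14 - 1*(-38)))*(25469 - 16021) = (44734 + (-14 + 38))*9448 = (44734 + 24)*9448 = 44758*9448 = 422873584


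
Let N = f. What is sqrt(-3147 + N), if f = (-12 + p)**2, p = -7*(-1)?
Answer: I*sqrt(3122) ≈ 55.875*I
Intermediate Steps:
p = 7
f = 25 (f = (-12 + 7)**2 = (-5)**2 = 25)
N = 25
sqrt(-3147 + N) = sqrt(-3147 + 25) = sqrt(-3122) = I*sqrt(3122)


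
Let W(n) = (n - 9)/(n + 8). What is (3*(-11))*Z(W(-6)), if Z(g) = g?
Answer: 495/2 ≈ 247.50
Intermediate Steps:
W(n) = (-9 + n)/(8 + n)
(3*(-11))*Z(W(-6)) = (3*(-11))*((-9 - 6)/(8 - 6)) = -33*(-15)/2 = -33*(-15/2) = 495/2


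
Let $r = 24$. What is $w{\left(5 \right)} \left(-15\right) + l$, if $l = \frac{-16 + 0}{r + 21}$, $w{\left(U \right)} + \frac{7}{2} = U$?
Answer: $- \frac{2057}{90} \approx -22.856$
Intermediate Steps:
$w{\left(U \right)} = - \frac{7}{2} + U$
$l = - \frac{16}{45}$ ($l = \frac{-16 + 0}{24 + 21} = - \frac{16}{45} \approx -0.35556$)
$w{\left(5 \right)} \left(-15\right) + l = \left(- \frac{7}{2} + 5\right) \left(-15\right) - \frac{16}{45} = \frac{3}{2} \left(-15\right) - \frac{16}{45} = - \frac{45}{2} - \frac{16}{45} = - \frac{2057}{90}$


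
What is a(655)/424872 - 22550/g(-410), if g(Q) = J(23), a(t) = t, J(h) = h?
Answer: -9580848535/9772056 ≈ -980.43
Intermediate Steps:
g(Q) = 23
a(655)/424872 - 22550/g(-410) = 655/424872 - 22550/23 = -9580848535/9772056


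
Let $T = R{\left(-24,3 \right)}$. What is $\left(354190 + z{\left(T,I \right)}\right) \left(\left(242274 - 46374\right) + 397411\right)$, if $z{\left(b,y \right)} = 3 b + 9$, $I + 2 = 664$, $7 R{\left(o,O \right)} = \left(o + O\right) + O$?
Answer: $\frac{1471019101429}{7} \approx 2.1015 \cdot 10^{11}$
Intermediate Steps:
$R{\left(o,O \right)} = \frac{o}{7} + \frac{2 O}{7}$ ($R{\left(o,O \right)} = \frac{\left(o + O\right) + O}{7} = \frac{\left(O + o\right) + O}{7} = \frac{o + 2 O}{7} = \frac{o}{7} + \frac{2 O}{7}$)
$T = - \frac{18}{7}$ ($T = \frac{1}{7} \left(-24\right) + \frac{2}{7} \cdot 3 = - \frac{24}{7} + \frac{6}{7} = - \frac{18}{7} \approx -2.5714$)
$I = 662$ ($I = -2 + 664 = 662$)
$z{\left(b,y \right)} = 9 + 3 b$
$\left(354190 + z{\left(T,I \right)}\right) \left(\left(242274 - 46374\right) + 397411\right) = \left(354190 + \left(9 + 3 \left(- \frac{18}{7}\right)\right)\right) \left(\left(242274 - 46374\right) + 397411\right) = \left(354190 + \left(9 - \frac{54}{7}\right)\right) \left(\left(242274 - 46374\right) + 397411\right) = \left(354190 + \frac{9}{7}\right) \left(195900 + 397411\right) = \frac{2479339}{7} \cdot 593311 = \frac{1471019101429}{7}$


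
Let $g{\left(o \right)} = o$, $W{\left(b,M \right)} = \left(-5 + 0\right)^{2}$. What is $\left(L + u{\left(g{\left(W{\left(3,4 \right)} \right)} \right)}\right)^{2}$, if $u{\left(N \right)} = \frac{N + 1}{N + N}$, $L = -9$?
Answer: $\frac{44944}{625} \approx 71.91$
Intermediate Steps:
$W{\left(b,M \right)} = 25$ ($W{\left(b,M \right)} = \left(-5\right)^{2} = 25$)
$u{\left(N \right)} = \frac{1 + N}{2 N}$
$\left(L + u{\left(g{\left(W{\left(3,4 \right)} \right)} \right)}\right)^{2} = \left(-9 + \frac{1 + 25}{2 \cdot 25}\right)^{2} = \left(-9 + \frac{1}{2} \cdot \frac{1}{25} \cdot 26\right)^{2} = \left(-9 + \frac{13}{25}\right)^{2} = \left(- \frac{212}{25}\right)^{2} = \frac{44944}{625}$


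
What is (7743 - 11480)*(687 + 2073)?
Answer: -10314120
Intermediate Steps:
(7743 - 11480)*(687 + 2073) = -3737*2760 = -10314120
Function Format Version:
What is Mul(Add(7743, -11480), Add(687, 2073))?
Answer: -10314120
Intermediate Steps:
Mul(Add(7743, -11480), Add(687, 2073)) = Mul(-3737, 2760) = -10314120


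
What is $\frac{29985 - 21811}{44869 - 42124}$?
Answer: $\frac{134}{45} \approx 2.9778$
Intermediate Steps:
$\frac{29985 - 21811}{44869 - 42124} = \frac{8174}{2745} = 8174 \cdot \frac{1}{2745} = \frac{134}{45}$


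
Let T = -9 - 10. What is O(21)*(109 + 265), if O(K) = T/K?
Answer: -7106/21 ≈ -338.38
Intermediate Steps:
T = -19
O(K) = -19/K
O(21)*(109 + 265) = (-19/21)*(109 + 265) = -19*1/21*374 = -19/21*374 = -7106/21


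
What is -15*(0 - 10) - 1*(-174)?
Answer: 324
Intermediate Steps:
-15*(0 - 10) - 1*(-174) = -15*(-10) + 174 = 150 + 174 = 324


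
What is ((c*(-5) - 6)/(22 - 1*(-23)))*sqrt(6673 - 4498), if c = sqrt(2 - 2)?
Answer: -2*sqrt(87)/3 ≈ -6.2183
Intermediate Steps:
c = 0 (c = sqrt(0) = 0)
((c*(-5) - 6)/(22 - 1*(-23)))*sqrt(6673 - 4498) = ((0*(-5) - 6)/(22 - 1*(-23)))*sqrt(6673 - 4498) = ((0 - 6)/(22 + 23))*sqrt(2175) = (-6/45)*(5*sqrt(87)) = (-6*1/45)*(5*sqrt(87)) = -2*sqrt(87)/3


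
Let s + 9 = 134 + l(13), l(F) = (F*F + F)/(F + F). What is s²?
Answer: 17424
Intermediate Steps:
l(F) = (F + F²)/(2*F) (l(F) = (F² + F)/((2*F)) = (F + F²)*(1/(2*F)) = (F + F²)/(2*F))
s = 132 (s = -9 + (134 + (½ + (½)*13)) = -9 + (134 + (½ + 13/2)) = -9 + (134 + 7) = -9 + 141 = 132)
s² = 132² = 17424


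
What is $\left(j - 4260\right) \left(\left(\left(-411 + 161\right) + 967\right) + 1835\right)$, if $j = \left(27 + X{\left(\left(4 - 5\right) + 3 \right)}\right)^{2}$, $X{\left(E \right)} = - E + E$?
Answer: $-9011112$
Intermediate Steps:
$X{\left(E \right)} = 0$
$j = 729$ ($j = \left(27 + 0\right)^{2} = 27^{2} = 729$)
$\left(j - 4260\right) \left(\left(\left(-411 + 161\right) + 967\right) + 1835\right) = \left(729 - 4260\right) \left(\left(\left(-411 + 161\right) + 967\right) + 1835\right) = - 3531 \left(\left(-250 + 967\right) + 1835\right) = - 3531 \left(717 + 1835\right) = \left(-3531\right) 2552 = -9011112$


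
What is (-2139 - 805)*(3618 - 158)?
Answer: -10186240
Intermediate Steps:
(-2139 - 805)*(3618 - 158) = -2944*3460 = -10186240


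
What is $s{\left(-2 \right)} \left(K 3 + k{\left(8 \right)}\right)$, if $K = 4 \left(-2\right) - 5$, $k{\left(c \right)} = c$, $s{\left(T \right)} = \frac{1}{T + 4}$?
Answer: $- \frac{31}{2} \approx -15.5$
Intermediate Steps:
$s{\left(T \right)} = \frac{1}{4 + T}$
$K = -13$ ($K = -8 - 5 = -13$)
$s{\left(-2 \right)} \left(K 3 + k{\left(8 \right)}\right) = \frac{\left(-13\right) 3 + 8}{4 - 2} = \frac{-39 + 8}{2} = \frac{1}{2} \left(-31\right) = - \frac{31}{2}$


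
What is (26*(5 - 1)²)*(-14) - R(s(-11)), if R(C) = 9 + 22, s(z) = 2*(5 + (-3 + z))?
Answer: -5855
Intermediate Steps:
s(z) = 4 + 2*z (s(z) = 2*(2 + z) = 4 + 2*z)
R(C) = 31
(26*(5 - 1)²)*(-14) - R(s(-11)) = (26*(5 - 1)²)*(-14) - 1*31 = (26*4²)*(-14) - 31 = (26*16)*(-14) - 31 = 416*(-14) - 31 = -5824 - 31 = -5855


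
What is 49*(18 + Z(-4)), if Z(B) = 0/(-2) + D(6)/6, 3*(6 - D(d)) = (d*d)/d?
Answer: 2744/3 ≈ 914.67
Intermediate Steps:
D(d) = 6 - d/3 (D(d) = 6 - d*d/(3*d) = 6 - d**2/(3*d) = 6 - d/3)
Z(B) = 2/3 (Z(B) = 0/(-2) + (6 - 1/3*6)/6 = 0*(-1/2) + (6 - 2)*(1/6) = 0 + 4*(1/6) = 0 + 2/3 = 2/3)
49*(18 + Z(-4)) = 49*(18 + 2/3) = 49*(56/3) = 2744/3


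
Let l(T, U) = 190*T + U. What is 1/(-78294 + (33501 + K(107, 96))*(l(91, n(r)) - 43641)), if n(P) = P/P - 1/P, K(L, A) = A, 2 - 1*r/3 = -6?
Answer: -8/7082885151 ≈ -1.1295e-9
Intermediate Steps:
r = 24 (r = 6 - 3*(-6) = 6 + 18 = 24)
n(P) = 1 - 1/P
l(T, U) = U + 190*T
1/(-78294 + (33501 + K(107, 96))*(l(91, n(r)) - 43641)) = 1/(-78294 + (33501 + 96)*(((-1 + 24)/24 + 190*91) - 43641)) = 1/(-78294 + 33597*(((1/24)*23 + 17290) - 43641)) = 1/(-78294 + 33597*((23/24 + 17290) - 43641)) = 1/(-78294 + 33597*(414983/24 - 43641)) = 1/(-78294 + 33597*(-632401/24)) = 1/(-78294 - 7082258799/8) = 1/(-7082885151/8) = -8/7082885151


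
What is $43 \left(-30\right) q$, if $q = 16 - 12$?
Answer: $-5160$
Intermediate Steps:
$q = 4$ ($q = 16 - 12 = 4$)
$43 \left(-30\right) q = 43 \left(-30\right) 4 = \left(-1290\right) 4 = -5160$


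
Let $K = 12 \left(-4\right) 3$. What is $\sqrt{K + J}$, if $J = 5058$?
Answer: $3 \sqrt{546} \approx 70.1$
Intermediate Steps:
$K = -144$ ($K = \left(-48\right) 3 = -144$)
$\sqrt{K + J} = \sqrt{-144 + 5058} = \sqrt{4914} = 3 \sqrt{546}$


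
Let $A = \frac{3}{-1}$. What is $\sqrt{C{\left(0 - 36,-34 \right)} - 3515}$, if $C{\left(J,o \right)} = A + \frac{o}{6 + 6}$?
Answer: $\frac{65 i \sqrt{30}}{6} \approx 59.337 i$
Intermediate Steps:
$A = -3$ ($A = 3 \left(-1\right) = -3$)
$C{\left(J,o \right)} = -3 + \frac{o}{12}$ ($C{\left(J,o \right)} = -3 + \frac{o}{6 + 6} = -3 + \frac{o}{12}$)
$\sqrt{C{\left(0 - 36,-34 \right)} - 3515} = \sqrt{\left(-3 + \frac{1}{12} \left(-34\right)\right) - 3515} = \sqrt{\left(-3 - \frac{17}{6}\right) - 3515} = \sqrt{- \frac{35}{6} - 3515} = \sqrt{- \frac{21125}{6}} = \frac{65 i \sqrt{30}}{6}$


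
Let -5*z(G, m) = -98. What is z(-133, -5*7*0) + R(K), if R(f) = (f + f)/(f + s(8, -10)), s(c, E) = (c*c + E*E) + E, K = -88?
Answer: 254/15 ≈ 16.933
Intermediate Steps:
s(c, E) = E + E**2 + c**2 (s(c, E) = (c**2 + E**2) + E = (E**2 + c**2) + E = E + E**2 + c**2)
R(f) = 2*f/(154 + f) (R(f) = (f + f)/(f + (-10 + (-10)**2 + 8**2)) = (2*f)/(f + (-10 + 100 + 64)) = (2*f)/(f + 154) = (2*f)/(154 + f) = 2*f/(154 + f))
z(G, m) = 98/5 (z(G, m) = -1/5*(-98) = 98/5)
z(-133, -5*7*0) + R(K) = 98/5 + 2*(-88)/(154 - 88) = 98/5 + 2*(-88)/66 = 98/5 + 2*(-88)*(1/66) = 98/5 - 8/3 = 254/15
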